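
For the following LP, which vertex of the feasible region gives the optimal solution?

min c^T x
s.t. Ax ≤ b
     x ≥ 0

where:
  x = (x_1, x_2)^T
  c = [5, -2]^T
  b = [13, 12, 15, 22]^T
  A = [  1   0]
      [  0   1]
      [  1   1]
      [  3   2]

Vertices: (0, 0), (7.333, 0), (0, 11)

Evaluate the objective at each vertex of the feasible region:
  z(0, 0) = 0
  z(7.333, 0) = 36.67
  z(0, 11) = -22  ←
The minimum is at x_1 = 0, x_2 = 11.

(0, 11)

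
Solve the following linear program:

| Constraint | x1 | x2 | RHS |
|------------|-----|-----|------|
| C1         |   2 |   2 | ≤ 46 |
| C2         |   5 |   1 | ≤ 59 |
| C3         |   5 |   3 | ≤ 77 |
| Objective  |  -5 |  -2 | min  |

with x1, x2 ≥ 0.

Evaluate the objective at each vertex of the feasible region:
  z(0, 0) = 0
  z(11.8, 0) = -59
  z(10, 9) = -68  ←
  z(4, 19) = -58
  z(0, 23) = -46
The minimum is at x1 = 10, x2 = 9.

x1 = 10, x2 = 9, z = -68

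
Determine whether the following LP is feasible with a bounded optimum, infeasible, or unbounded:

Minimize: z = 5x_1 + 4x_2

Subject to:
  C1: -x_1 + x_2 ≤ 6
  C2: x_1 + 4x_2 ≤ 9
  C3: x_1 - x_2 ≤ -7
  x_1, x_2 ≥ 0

Infeasible (no feasible solution exists)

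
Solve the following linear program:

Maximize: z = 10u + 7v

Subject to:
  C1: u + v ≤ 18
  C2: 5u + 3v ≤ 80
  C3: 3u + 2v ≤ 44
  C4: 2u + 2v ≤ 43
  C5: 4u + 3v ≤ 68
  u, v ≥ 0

Evaluate the objective at each vertex of the feasible region:
  z(0, 0) = 0
  z(14.67, 0) = 146.7
  z(8, 10) = 150  ←
  z(0, 18) = 126
The maximum is at u = 8, v = 10.

u = 8, v = 10, z = 150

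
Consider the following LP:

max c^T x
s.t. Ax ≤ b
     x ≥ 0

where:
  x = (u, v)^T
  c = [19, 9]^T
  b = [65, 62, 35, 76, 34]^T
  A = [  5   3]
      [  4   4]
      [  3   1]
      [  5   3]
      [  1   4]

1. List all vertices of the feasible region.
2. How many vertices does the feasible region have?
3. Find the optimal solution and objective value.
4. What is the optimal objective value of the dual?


1. (0, 0), (11.67, 0), (10, 5), (9.294, 6.176), (0, 8.5)
2. 5
3. u = 10, v = 5, z = 235
4. 235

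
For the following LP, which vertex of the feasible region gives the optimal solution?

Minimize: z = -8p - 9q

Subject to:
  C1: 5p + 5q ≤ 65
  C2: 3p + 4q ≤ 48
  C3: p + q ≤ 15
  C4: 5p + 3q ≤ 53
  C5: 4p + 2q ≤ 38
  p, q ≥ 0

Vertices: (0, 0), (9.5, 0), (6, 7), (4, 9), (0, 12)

Evaluate the objective at each vertex of the feasible region:
  z(0, 0) = 0
  z(9.5, 0) = -76
  z(6, 7) = -111
  z(4, 9) = -113  ←
  z(0, 12) = -108
The minimum is at p = 4, q = 9.

(4, 9)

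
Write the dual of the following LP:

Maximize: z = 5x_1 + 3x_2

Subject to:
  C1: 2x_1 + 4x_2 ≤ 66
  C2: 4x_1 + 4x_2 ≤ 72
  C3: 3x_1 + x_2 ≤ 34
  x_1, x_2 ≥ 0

Primal max cᵀx s.t. Ax ≤ b, x ≥ 0  →  Dual min bᵀy s.t. Aᵀy ≥ c, y ≥ 0.

Minimize: z = 66y1 + 72y2 + 34y3

Subject to:
  2y1 + 4y2 + 3y3 ≥ 5
  4y1 + 4y2 + y3 ≥ 3
  y1, y2, y3 ≥ 0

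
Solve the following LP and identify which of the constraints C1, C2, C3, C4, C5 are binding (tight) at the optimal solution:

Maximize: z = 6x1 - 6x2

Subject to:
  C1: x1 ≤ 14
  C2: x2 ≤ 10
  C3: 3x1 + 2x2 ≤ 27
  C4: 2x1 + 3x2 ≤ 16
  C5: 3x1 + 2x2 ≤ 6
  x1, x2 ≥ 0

At x1 = 2, x2 = 0, compute slack b - a·x for each constraint:
  C1: 14 − 2 = 12  (slack)
  C2: 10 − 0 = 10  (slack)
  C3: 27 − 6 = 21  (slack)
  C4: 16 − 4 = 12  (slack)
  C5: 6 − 6 = 0  (binding)

Optimal: x1 = 2, x2 = 0
Binding: C5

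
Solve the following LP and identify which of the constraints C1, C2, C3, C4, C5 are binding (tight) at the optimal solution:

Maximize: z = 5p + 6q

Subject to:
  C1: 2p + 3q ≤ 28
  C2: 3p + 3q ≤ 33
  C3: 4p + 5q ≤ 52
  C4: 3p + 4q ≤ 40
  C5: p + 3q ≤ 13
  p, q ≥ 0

At p = 10, q = 1, compute slack b - a·x for each constraint:
  C1: 28 − 23 = 5  (slack)
  C2: 33 − 33 = 0  (binding)
  C3: 52 − 45 = 7  (slack)
  C4: 40 − 34 = 6  (slack)
  C5: 13 − 13 = 0  (binding)

Optimal: p = 10, q = 1
Binding: C2, C5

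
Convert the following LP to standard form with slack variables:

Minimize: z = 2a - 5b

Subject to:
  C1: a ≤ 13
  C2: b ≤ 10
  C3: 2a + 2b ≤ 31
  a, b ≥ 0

min z = 2a - 5b

s.t.
  a + s1 = 13
  b + s2 = 10
  2a + 2b + s3 = 31
  a, b, s1, s2, s3 ≥ 0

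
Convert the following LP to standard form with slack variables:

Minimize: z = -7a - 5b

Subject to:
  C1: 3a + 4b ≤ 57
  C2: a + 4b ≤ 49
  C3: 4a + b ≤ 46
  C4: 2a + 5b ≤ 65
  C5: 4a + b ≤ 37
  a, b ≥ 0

min z = -7a - 5b

s.t.
  3a + 4b + s1 = 57
  a + 4b + s2 = 49
  4a + b + s3 = 46
  2a + 5b + s4 = 65
  4a + b + s5 = 37
  a, b, s1, s2, s3, s4, s5 ≥ 0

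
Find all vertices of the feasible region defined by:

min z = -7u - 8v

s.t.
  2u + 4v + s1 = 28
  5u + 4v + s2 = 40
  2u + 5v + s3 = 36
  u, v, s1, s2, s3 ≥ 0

(0, 0), (8, 0), (4, 5), (0, 7)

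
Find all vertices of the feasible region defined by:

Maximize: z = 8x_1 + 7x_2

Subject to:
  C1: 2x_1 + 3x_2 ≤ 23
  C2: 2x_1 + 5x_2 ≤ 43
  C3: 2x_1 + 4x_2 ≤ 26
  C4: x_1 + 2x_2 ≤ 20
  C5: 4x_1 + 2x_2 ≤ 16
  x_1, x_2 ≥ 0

(0, 0), (4, 0), (1, 6), (0, 6.5)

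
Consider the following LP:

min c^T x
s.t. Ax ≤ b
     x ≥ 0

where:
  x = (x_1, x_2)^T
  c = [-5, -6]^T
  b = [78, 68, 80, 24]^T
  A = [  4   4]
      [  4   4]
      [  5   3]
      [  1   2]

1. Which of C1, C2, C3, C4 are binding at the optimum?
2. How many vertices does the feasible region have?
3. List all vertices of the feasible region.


1. C2, C4
2. 5
3. (0, 0), (16, 0), (14.5, 2.5), (10, 7), (0, 12)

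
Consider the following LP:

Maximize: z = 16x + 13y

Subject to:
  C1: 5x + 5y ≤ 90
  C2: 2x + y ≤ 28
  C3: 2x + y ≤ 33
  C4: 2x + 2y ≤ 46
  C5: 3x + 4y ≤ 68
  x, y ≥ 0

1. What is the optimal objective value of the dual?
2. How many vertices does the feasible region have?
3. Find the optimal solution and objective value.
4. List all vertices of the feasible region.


1. 264
2. 5
3. x = 10, y = 8, z = 264
4. (0, 0), (14, 0), (10, 8), (4, 14), (0, 17)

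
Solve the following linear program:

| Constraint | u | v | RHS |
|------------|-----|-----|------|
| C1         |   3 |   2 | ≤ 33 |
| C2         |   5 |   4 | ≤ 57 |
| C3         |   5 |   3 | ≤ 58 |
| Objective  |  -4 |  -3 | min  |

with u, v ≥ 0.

Evaluate the objective at each vertex of the feasible region:
  z(0, 0) = 0
  z(11, 0) = -44
  z(9, 3) = -45  ←
  z(0, 14.25) = -42.75
The minimum is at u = 9, v = 3.

u = 9, v = 3, z = -45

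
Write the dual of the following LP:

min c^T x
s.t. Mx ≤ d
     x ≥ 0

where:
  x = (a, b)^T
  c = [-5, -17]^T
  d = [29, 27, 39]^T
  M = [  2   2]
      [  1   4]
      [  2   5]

Primal min cᵀx s.t. Ax ≤ b, x ≥ 0  →  Dual max −bᵀy s.t. Aᵀy ≥ −c, y ≥ 0.

Maximize: z = -29y1 - 27y2 - 39y3

Subject to:
  2y1 + y2 + 2y3 ≥ 5
  2y1 + 4y2 + 5y3 ≥ 17
  y1, y2, y3 ≥ 0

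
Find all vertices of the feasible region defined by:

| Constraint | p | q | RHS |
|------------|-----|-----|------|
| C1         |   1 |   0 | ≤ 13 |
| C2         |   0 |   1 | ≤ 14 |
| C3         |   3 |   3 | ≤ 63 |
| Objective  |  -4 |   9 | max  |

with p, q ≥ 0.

(0, 0), (13, 0), (13, 8), (7, 14), (0, 14)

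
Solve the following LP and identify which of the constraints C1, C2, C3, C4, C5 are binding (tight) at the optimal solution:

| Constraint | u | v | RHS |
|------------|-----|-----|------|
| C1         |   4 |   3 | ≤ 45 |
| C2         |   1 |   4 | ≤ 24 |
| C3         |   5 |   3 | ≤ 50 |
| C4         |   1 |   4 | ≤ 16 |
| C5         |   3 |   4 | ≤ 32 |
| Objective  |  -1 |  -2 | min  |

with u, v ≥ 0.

At u = 8, v = 2, compute slack b - a·x for each constraint:
  C1: 45 − 38 = 7  (slack)
  C2: 24 − 16 = 8  (slack)
  C3: 50 − 46 = 4  (slack)
  C4: 16 − 16 = 0  (binding)
  C5: 32 − 32 = 0  (binding)

Optimal: u = 8, v = 2
Binding: C4, C5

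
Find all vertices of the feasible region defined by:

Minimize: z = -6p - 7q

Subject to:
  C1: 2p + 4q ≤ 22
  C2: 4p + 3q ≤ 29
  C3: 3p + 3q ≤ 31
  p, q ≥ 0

(0, 0), (7.25, 0), (5, 3), (0, 5.5)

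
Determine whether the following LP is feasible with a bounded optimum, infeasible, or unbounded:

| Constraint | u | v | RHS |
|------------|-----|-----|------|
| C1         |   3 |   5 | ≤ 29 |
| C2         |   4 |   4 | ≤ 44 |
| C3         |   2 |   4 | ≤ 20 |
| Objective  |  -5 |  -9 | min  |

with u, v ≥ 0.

Feasible with a bounded optimal solution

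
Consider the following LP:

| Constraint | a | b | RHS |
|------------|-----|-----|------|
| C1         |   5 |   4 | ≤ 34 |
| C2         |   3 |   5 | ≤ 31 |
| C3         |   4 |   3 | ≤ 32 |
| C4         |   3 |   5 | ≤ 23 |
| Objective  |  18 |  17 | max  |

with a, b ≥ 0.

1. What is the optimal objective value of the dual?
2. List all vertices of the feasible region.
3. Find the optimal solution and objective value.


1. 125
2. (0, 0), (6.8, 0), (6, 1), (0, 4.6)
3. a = 6, b = 1, z = 125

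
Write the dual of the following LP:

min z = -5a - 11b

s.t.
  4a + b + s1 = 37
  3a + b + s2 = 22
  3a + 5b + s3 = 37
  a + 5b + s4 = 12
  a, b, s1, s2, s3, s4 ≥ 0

Primal min cᵀx s.t. Ax ≤ b, x ≥ 0  →  Dual max −bᵀy s.t. Aᵀy ≥ −c, y ≥ 0.

Maximize: z = -37y1 - 22y2 - 37y3 - 12y4

Subject to:
  4y1 + 3y2 + 3y3 + y4 ≥ 5
  y1 + y2 + 5y3 + 5y4 ≥ 11
  y1, y2, y3, y4 ≥ 0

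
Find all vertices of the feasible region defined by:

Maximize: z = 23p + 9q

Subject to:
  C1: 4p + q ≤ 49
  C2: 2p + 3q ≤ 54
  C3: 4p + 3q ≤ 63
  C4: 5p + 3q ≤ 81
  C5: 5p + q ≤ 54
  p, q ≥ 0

(0, 0), (10.8, 0), (9, 9), (4.5, 15), (0, 18)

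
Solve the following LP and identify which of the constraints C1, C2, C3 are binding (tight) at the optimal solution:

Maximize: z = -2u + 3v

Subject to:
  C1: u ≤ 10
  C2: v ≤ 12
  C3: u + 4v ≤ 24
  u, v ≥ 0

At u = 0, v = 6, compute slack b - a·x for each constraint:
  C1: 10 − 0 = 10  (slack)
  C2: 12 − 6 = 6  (slack)
  C3: 24 − 24 = 0  (binding)

Optimal: u = 0, v = 6
Binding: C3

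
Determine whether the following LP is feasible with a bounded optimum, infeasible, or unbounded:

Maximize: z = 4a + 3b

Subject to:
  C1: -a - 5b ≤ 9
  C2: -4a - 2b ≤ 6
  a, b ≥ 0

Unbounded (objective can increase without bound)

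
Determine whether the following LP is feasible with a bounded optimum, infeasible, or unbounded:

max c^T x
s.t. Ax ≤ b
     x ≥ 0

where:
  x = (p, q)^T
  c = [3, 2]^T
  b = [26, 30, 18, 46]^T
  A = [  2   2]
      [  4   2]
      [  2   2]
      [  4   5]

Feasible with a bounded optimal solution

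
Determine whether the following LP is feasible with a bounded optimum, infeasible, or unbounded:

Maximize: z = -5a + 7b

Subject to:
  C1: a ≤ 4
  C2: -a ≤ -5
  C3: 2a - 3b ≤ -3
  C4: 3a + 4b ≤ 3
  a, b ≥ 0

Infeasible (no feasible solution exists)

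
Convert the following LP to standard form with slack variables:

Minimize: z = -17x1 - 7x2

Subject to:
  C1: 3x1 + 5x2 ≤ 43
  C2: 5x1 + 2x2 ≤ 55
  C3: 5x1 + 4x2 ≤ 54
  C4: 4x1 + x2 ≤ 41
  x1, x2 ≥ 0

min z = -17x1 - 7x2

s.t.
  3x1 + 5x2 + s1 = 43
  5x1 + 2x2 + s2 = 55
  5x1 + 4x2 + s3 = 54
  4x1 + x2 + s4 = 41
  x1, x2, s1, s2, s3, s4 ≥ 0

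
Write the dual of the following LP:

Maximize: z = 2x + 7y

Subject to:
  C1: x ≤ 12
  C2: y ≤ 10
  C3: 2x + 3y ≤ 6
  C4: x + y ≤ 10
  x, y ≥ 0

Primal max cᵀx s.t. Ax ≤ b, x ≥ 0  →  Dual min bᵀy s.t. Aᵀy ≥ c, y ≥ 0.

Minimize: z = 12y1 + 10y2 + 6y3 + 10y4

Subject to:
  y1 + 2y3 + y4 ≥ 2
  y2 + 3y3 + y4 ≥ 7
  y1, y2, y3, y4 ≥ 0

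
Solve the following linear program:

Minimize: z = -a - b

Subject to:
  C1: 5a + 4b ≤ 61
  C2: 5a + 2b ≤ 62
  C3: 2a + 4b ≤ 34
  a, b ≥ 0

Evaluate the objective at each vertex of the feasible region:
  z(0, 0) = 0
  z(12.2, 0) = -12.2
  z(9, 4) = -13  ←
  z(0, 8.5) = -8.5
The minimum is at a = 9, b = 4.

a = 9, b = 4, z = -13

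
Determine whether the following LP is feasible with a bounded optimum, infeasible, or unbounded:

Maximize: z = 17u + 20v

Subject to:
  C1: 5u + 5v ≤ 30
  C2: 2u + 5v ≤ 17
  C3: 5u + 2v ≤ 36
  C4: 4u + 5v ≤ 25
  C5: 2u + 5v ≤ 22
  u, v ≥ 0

Feasible with a bounded optimal solution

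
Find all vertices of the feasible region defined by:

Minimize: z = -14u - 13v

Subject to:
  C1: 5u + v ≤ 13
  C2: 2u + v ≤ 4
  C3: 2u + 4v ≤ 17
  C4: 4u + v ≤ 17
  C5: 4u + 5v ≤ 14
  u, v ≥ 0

(0, 0), (2, 0), (1, 2), (0, 2.8)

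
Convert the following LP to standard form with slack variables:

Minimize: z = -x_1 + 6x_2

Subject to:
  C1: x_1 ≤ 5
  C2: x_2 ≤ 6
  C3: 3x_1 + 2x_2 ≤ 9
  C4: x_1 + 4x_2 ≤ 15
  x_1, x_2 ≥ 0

min z = -x_1 + 6x_2

s.t.
  x_1 + s1 = 5
  x_2 + s2 = 6
  3x_1 + 2x_2 + s3 = 9
  x_1 + 4x_2 + s4 = 15
  x_1, x_2, s1, s2, s3, s4 ≥ 0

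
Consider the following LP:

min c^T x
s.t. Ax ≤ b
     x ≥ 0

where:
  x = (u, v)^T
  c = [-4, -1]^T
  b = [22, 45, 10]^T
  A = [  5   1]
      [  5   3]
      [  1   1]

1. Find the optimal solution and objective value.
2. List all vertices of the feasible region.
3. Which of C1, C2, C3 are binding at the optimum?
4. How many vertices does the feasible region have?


1. u = 3, v = 7, z = -19
2. (0, 0), (4.4, 0), (3, 7), (0, 10)
3. C1, C3
4. 4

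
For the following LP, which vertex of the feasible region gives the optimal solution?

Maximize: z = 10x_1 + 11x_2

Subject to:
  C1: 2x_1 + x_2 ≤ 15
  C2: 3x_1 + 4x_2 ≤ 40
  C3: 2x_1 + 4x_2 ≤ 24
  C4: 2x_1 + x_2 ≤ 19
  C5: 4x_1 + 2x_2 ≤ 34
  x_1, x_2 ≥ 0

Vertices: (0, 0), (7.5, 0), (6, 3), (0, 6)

Evaluate the objective at each vertex of the feasible region:
  z(0, 0) = 0
  z(7.5, 0) = 75
  z(6, 3) = 93  ←
  z(0, 6) = 66
The maximum is at x_1 = 6, x_2 = 3.

(6, 3)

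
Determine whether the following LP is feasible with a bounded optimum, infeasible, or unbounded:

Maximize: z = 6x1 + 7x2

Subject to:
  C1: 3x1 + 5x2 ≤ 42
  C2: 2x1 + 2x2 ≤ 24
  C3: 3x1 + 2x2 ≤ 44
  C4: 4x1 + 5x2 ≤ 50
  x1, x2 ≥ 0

Feasible with a bounded optimal solution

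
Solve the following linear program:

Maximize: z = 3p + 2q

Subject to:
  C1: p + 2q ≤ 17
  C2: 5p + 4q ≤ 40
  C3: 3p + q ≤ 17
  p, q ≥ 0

Evaluate the objective at each vertex of the feasible region:
  z(0, 0) = 0
  z(5.667, 0) = 17
  z(4, 5) = 22  ←
  z(2, 7.5) = 21
  z(0, 8.5) = 17
The maximum is at p = 4, q = 5.

p = 4, q = 5, z = 22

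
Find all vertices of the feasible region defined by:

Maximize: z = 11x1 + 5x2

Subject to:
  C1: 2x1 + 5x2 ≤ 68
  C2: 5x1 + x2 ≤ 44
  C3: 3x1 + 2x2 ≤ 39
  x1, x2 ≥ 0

(0, 0), (8.8, 0), (7, 9), (5.364, 11.45), (0, 13.6)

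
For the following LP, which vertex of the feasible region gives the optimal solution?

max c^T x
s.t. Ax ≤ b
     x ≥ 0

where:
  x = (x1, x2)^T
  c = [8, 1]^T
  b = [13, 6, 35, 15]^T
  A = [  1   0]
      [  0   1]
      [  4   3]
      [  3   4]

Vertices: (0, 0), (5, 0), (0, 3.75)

Evaluate the objective at each vertex of the feasible region:
  z(0, 0) = 0
  z(5, 0) = 40  ←
  z(0, 3.75) = 3.75
The maximum is at x1 = 5, x2 = 0.

(5, 0)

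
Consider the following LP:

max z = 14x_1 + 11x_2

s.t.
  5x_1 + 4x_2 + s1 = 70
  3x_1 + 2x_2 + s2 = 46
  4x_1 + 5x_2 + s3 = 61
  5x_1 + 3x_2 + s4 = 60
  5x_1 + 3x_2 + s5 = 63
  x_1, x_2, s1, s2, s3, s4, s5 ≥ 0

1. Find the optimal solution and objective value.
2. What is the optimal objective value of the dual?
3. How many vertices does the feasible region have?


1. x_1 = 9, x_2 = 5, z = 181
2. 181
3. 4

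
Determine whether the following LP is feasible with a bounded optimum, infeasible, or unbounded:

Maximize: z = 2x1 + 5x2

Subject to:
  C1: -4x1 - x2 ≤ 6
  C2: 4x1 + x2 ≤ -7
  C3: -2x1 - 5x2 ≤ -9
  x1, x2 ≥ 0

Infeasible (no feasible solution exists)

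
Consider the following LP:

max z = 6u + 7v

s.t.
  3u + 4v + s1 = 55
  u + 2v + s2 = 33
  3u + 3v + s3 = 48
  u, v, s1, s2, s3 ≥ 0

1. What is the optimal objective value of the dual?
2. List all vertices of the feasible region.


1. 103
2. (0, 0), (16, 0), (9, 7), (0, 13.75)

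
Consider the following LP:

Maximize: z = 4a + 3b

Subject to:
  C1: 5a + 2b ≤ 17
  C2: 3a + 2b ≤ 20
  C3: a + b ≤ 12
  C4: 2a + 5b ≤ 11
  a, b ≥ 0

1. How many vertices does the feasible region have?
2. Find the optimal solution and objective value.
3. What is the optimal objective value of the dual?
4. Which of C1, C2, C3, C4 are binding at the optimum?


1. 4
2. a = 3, b = 1, z = 15
3. 15
4. C1, C4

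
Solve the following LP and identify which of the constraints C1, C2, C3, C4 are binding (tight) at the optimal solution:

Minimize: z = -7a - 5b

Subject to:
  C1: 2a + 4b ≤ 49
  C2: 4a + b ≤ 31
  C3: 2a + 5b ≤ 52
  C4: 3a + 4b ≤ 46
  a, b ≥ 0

At a = 6, b = 7, compute slack b - a·x for each constraint:
  C1: 49 − 40 = 9  (slack)
  C2: 31 − 31 = 0  (binding)
  C3: 52 − 47 = 5  (slack)
  C4: 46 − 46 = 0  (binding)

Optimal: a = 6, b = 7
Binding: C2, C4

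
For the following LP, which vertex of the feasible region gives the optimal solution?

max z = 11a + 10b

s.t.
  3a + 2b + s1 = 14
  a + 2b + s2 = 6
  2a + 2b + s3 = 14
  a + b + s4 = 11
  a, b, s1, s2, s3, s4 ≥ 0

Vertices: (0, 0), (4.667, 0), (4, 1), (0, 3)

Evaluate the objective at each vertex of the feasible region:
  z(0, 0) = 0
  z(4.667, 0) = 51.33
  z(4, 1) = 54  ←
  z(0, 3) = 30
The maximum is at a = 4, b = 1.

(4, 1)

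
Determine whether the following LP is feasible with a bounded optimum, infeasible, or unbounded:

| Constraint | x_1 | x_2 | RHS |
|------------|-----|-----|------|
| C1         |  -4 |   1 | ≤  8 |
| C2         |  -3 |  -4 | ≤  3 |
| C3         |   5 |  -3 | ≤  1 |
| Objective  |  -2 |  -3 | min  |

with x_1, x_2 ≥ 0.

Unbounded (objective can decrease without bound)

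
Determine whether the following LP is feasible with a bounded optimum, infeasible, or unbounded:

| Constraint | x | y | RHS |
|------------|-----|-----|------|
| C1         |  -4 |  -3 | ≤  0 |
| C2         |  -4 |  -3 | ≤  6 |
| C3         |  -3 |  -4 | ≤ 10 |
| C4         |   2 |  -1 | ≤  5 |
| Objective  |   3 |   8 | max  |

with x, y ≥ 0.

Unbounded (objective can increase without bound)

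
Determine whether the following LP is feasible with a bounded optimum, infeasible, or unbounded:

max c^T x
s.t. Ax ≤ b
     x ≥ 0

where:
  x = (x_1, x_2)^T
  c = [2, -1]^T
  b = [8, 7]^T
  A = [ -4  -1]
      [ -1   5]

Unbounded (objective can increase without bound)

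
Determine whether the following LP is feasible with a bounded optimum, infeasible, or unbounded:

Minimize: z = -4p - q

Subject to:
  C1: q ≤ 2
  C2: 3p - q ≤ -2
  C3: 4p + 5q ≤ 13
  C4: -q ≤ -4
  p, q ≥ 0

Infeasible (no feasible solution exists)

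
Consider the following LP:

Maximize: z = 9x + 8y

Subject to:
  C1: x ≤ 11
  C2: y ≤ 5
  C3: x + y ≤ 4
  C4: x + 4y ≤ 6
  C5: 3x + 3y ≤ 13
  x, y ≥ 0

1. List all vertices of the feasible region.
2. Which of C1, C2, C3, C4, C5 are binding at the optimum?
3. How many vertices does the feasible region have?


1. (0, 0), (4, 0), (3.333, 0.6667), (0, 1.5)
2. C3
3. 4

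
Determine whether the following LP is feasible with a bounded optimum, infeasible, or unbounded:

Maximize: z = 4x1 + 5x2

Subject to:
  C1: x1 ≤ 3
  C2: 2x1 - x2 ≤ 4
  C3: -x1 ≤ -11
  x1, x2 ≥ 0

Infeasible (no feasible solution exists)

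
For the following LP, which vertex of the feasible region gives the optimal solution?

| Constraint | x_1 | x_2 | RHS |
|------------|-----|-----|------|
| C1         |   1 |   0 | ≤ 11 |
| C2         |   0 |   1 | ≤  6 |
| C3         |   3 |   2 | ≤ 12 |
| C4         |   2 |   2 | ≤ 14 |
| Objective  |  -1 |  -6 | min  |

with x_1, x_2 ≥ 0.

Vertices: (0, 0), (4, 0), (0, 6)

Evaluate the objective at each vertex of the feasible region:
  z(0, 0) = 0
  z(4, 0) = -4
  z(0, 6) = -36  ←
The minimum is at x_1 = 0, x_2 = 6.

(0, 6)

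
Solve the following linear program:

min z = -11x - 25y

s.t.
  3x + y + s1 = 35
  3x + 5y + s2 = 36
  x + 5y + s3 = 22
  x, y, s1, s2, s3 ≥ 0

Evaluate the objective at each vertex of the feasible region:
  z(0, 0) = 0
  z(11.67, 0) = -128.3
  z(11.58, 0.25) = -133.7
  z(7, 3) = -152  ←
  z(0, 4.4) = -110
The minimum is at x = 7, y = 3.

x = 7, y = 3, z = -152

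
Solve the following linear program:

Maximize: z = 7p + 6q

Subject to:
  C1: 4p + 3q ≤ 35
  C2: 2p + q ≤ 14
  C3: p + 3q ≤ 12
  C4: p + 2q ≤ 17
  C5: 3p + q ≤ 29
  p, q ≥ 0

Evaluate the objective at each vertex of the feasible region:
  z(0, 0) = 0
  z(7, 0) = 49
  z(6, 2) = 54  ←
  z(0, 4) = 24
The maximum is at p = 6, q = 2.

p = 6, q = 2, z = 54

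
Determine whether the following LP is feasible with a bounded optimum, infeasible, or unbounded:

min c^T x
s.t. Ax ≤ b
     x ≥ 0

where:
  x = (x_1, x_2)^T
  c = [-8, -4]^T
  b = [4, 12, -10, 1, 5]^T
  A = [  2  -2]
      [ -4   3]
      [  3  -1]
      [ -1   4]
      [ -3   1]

Infeasible (no feasible solution exists)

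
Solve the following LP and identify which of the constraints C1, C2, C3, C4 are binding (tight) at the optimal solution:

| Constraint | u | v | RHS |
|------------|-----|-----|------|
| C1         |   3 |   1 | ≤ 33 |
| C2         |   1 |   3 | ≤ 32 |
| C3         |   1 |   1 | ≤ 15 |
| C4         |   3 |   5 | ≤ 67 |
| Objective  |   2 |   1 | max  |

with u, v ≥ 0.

At u = 9, v = 6, compute slack b - a·x for each constraint:
  C1: 33 − 33 = 0  (binding)
  C2: 32 − 27 = 5  (slack)
  C3: 15 − 15 = 0  (binding)
  C4: 67 − 57 = 10  (slack)

Optimal: u = 9, v = 6
Binding: C1, C3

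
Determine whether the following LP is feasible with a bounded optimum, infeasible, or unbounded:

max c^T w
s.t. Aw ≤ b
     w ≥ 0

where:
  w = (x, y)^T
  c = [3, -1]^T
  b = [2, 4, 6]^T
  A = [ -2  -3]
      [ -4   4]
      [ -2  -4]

Unbounded (objective can increase without bound)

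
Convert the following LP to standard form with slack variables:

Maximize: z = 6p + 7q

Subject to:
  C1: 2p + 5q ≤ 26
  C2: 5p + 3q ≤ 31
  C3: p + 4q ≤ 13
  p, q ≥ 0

max z = 6p + 7q

s.t.
  2p + 5q + s1 = 26
  5p + 3q + s2 = 31
  p + 4q + s3 = 13
  p, q, s1, s2, s3 ≥ 0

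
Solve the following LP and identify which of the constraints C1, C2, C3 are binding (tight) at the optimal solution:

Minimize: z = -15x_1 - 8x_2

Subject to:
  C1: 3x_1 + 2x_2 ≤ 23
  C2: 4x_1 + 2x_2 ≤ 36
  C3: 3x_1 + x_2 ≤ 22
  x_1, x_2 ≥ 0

At x_1 = 7, x_2 = 1, compute slack b - a·x for each constraint:
  C1: 23 − 23 = 0  (binding)
  C2: 36 − 30 = 6  (slack)
  C3: 22 − 22 = 0  (binding)

Optimal: x_1 = 7, x_2 = 1
Binding: C1, C3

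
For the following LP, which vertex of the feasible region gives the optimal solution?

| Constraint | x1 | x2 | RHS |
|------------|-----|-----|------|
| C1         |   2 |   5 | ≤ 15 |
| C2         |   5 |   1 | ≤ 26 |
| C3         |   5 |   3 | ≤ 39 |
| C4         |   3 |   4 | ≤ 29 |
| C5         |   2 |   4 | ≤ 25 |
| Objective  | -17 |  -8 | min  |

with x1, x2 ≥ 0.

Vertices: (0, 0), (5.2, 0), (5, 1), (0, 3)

Evaluate the objective at each vertex of the feasible region:
  z(0, 0) = 0
  z(5.2, 0) = -88.4
  z(5, 1) = -93  ←
  z(0, 3) = -24
The minimum is at x1 = 5, x2 = 1.

(5, 1)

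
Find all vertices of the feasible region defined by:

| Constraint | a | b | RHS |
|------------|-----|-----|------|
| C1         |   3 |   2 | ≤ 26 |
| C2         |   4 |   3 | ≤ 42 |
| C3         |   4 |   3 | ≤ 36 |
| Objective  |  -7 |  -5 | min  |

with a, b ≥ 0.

(0, 0), (8.667, 0), (6, 4), (0, 12)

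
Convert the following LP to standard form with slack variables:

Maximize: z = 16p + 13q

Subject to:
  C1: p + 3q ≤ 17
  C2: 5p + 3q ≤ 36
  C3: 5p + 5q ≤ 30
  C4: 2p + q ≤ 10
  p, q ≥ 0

max z = 16p + 13q

s.t.
  p + 3q + s1 = 17
  5p + 3q + s2 = 36
  5p + 5q + s3 = 30
  2p + q + s4 = 10
  p, q, s1, s2, s3, s4 ≥ 0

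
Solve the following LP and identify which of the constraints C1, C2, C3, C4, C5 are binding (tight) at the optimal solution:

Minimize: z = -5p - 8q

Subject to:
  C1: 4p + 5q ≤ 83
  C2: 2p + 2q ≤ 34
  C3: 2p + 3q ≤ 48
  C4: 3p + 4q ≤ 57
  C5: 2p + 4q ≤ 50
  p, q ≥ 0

At p = 7, q = 9, compute slack b - a·x for each constraint:
  C1: 83 − 73 = 10  (slack)
  C2: 34 − 32 = 2  (slack)
  C3: 48 − 41 = 7  (slack)
  C4: 57 − 57 = 0  (binding)
  C5: 50 − 50 = 0  (binding)

Optimal: p = 7, q = 9
Binding: C4, C5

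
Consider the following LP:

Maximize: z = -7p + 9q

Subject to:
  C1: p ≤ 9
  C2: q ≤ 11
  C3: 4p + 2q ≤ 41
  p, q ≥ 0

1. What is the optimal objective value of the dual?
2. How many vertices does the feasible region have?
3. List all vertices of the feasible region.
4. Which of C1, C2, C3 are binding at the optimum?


1. 99
2. 5
3. (0, 0), (9, 0), (9, 2.5), (4.75, 11), (0, 11)
4. C2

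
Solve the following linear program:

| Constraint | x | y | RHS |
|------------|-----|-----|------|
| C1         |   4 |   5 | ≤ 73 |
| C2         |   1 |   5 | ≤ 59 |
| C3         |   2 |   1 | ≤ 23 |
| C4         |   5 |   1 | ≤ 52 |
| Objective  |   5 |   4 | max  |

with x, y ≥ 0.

Evaluate the objective at each vertex of the feasible region:
  z(0, 0) = 0
  z(10.4, 0) = 52
  z(9.667, 3.667) = 63
  z(7, 9) = 71  ←
  z(4.667, 10.87) = 66.8
  z(0, 11.8) = 47.2
The maximum is at x = 7, y = 9.

x = 7, y = 9, z = 71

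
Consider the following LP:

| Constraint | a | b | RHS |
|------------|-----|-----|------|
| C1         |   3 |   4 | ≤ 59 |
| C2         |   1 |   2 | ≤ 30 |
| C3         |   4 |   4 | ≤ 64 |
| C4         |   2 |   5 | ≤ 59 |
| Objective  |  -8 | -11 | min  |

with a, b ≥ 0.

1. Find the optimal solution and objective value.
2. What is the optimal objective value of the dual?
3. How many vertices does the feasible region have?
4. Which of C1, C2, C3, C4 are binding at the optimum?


1. a = 7, b = 9, z = -155
2. -155
3. 4
4. C3, C4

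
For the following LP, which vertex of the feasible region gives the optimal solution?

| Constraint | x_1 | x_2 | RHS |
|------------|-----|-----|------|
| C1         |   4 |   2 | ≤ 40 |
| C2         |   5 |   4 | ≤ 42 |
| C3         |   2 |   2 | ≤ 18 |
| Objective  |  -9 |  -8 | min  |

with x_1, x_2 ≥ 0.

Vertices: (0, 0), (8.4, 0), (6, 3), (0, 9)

Evaluate the objective at each vertex of the feasible region:
  z(0, 0) = 0
  z(8.4, 0) = -75.6
  z(6, 3) = -78  ←
  z(0, 9) = -72
The minimum is at x_1 = 6, x_2 = 3.

(6, 3)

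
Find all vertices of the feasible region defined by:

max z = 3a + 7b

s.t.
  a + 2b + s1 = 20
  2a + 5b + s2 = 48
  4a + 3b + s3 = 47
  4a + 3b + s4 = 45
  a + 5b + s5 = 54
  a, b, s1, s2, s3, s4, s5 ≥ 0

(0, 0), (11.25, 0), (6, 7), (4, 8), (0, 9.6)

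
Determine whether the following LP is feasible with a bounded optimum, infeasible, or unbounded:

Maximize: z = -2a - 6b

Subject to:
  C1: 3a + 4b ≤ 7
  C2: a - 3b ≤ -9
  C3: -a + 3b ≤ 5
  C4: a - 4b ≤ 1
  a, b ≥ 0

Infeasible (no feasible solution exists)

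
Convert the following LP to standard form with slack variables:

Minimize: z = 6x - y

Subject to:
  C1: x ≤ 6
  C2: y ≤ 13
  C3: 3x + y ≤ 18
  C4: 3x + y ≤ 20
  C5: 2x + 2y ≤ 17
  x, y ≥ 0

min z = 6x - y

s.t.
  x + s1 = 6
  y + s2 = 13
  3x + y + s3 = 18
  3x + y + s4 = 20
  2x + 2y + s5 = 17
  x, y, s1, s2, s3, s4, s5 ≥ 0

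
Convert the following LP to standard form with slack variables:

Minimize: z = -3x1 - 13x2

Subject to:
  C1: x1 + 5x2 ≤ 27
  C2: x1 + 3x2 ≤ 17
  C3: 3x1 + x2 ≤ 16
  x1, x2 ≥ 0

min z = -3x1 - 13x2

s.t.
  x1 + 5x2 + s1 = 27
  x1 + 3x2 + s2 = 17
  3x1 + x2 + s3 = 16
  x1, x2, s1, s2, s3 ≥ 0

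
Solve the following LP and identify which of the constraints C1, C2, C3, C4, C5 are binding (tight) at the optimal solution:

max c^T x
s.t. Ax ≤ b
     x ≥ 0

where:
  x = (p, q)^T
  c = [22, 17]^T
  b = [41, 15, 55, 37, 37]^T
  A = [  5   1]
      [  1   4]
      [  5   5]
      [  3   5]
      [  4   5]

At p = 8, q = 1, compute slack b - a·x for each constraint:
  C1: 41 − 41 = 0  (binding)
  C2: 15 − 12 = 3  (slack)
  C3: 55 − 45 = 10  (slack)
  C4: 37 − 29 = 8  (slack)
  C5: 37 − 37 = 0  (binding)

Optimal: p = 8, q = 1
Binding: C1, C5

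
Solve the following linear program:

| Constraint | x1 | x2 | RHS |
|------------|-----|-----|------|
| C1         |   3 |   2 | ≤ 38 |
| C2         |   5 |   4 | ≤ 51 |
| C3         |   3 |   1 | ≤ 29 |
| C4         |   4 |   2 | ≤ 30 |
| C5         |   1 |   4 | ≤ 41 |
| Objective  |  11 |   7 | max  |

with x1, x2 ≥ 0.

Evaluate the objective at each vertex of the feasible region:
  z(0, 0) = 0
  z(7.5, 0) = 82.5
  z(3, 9) = 96  ←
  z(2.5, 9.625) = 94.88
  z(0, 10.25) = 71.75
The maximum is at x1 = 3, x2 = 9.

x1 = 3, x2 = 9, z = 96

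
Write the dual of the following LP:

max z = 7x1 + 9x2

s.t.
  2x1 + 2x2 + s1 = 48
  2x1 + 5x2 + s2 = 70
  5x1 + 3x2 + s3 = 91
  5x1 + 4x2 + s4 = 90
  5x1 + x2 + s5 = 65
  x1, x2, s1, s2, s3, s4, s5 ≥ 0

Primal max cᵀx s.t. Ax ≤ b, x ≥ 0  →  Dual min bᵀy s.t. Aᵀy ≥ c, y ≥ 0.

Minimize: z = 48y1 + 70y2 + 91y3 + 90y4 + 65y5

Subject to:
  2y1 + 2y2 + 5y3 + 5y4 + 5y5 ≥ 7
  2y1 + 5y2 + 3y3 + 4y4 + y5 ≥ 9
  y1, y2, y3, y4, y5 ≥ 0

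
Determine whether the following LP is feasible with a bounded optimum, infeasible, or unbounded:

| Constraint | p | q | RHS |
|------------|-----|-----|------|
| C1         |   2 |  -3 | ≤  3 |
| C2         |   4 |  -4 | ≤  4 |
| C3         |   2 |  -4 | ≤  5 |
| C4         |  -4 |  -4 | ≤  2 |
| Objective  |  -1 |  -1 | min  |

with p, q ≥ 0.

Unbounded (objective can decrease without bound)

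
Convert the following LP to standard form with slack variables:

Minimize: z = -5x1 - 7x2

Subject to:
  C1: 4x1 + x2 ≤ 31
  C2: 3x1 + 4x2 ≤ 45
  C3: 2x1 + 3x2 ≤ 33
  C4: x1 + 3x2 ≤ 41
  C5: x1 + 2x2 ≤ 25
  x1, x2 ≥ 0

min z = -5x1 - 7x2

s.t.
  4x1 + x2 + s1 = 31
  3x1 + 4x2 + s2 = 45
  2x1 + 3x2 + s3 = 33
  x1 + 3x2 + s4 = 41
  x1 + 2x2 + s5 = 25
  x1, x2, s1, s2, s3, s4, s5 ≥ 0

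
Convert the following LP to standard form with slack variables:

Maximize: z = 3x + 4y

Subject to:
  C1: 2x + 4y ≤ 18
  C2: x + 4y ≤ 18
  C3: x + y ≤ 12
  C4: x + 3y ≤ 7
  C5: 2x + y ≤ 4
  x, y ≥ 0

max z = 3x + 4y

s.t.
  2x + 4y + s1 = 18
  x + 4y + s2 = 18
  x + y + s3 = 12
  x + 3y + s4 = 7
  2x + y + s5 = 4
  x, y, s1, s2, s3, s4, s5 ≥ 0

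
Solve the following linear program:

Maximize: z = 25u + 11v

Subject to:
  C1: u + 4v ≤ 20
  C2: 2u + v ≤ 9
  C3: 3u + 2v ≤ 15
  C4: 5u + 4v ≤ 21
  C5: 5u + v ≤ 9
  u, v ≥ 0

Evaluate the objective at each vertex of the feasible region:
  z(0, 0) = 0
  z(1.8, 0) = 45
  z(1, 4) = 69  ←
  z(0.25, 4.938) = 60.56
  z(0, 5) = 55
The maximum is at u = 1, v = 4.

u = 1, v = 4, z = 69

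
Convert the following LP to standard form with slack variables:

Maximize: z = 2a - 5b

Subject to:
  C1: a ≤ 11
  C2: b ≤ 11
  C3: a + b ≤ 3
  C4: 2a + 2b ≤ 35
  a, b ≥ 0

max z = 2a - 5b

s.t.
  a + s1 = 11
  b + s2 = 11
  a + b + s3 = 3
  2a + 2b + s4 = 35
  a, b, s1, s2, s3, s4 ≥ 0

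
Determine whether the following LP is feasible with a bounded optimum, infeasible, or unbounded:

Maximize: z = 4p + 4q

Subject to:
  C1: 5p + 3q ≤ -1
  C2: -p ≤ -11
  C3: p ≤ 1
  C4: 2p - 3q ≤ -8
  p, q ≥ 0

Infeasible (no feasible solution exists)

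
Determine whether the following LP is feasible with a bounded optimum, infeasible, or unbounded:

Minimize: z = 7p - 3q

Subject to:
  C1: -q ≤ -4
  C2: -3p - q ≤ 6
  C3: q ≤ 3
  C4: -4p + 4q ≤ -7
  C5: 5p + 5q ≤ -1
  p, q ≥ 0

Infeasible (no feasible solution exists)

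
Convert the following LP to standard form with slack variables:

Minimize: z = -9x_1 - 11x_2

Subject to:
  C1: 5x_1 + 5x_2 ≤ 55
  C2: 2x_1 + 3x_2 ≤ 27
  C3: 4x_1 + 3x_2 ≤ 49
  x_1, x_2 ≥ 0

min z = -9x_1 - 11x_2

s.t.
  5x_1 + 5x_2 + s1 = 55
  2x_1 + 3x_2 + s2 = 27
  4x_1 + 3x_2 + s3 = 49
  x_1, x_2, s1, s2, s3 ≥ 0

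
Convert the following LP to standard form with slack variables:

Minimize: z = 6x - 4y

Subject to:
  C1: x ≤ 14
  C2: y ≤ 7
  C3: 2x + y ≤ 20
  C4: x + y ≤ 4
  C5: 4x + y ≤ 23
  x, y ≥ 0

min z = 6x - 4y

s.t.
  x + s1 = 14
  y + s2 = 7
  2x + y + s3 = 20
  x + y + s4 = 4
  4x + y + s5 = 23
  x, y, s1, s2, s3, s4, s5 ≥ 0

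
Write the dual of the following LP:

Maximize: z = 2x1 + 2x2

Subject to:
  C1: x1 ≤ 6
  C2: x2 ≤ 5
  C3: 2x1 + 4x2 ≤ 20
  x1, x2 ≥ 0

Primal max cᵀx s.t. Ax ≤ b, x ≥ 0  →  Dual min bᵀy s.t. Aᵀy ≥ c, y ≥ 0.

Minimize: z = 6y1 + 5y2 + 20y3

Subject to:
  y1 + 2y3 ≥ 2
  y2 + 4y3 ≥ 2
  y1, y2, y3 ≥ 0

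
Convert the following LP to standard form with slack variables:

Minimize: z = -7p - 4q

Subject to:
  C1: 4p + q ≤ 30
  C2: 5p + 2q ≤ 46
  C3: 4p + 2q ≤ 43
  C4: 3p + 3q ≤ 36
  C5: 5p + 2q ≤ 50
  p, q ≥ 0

min z = -7p - 4q

s.t.
  4p + q + s1 = 30
  5p + 2q + s2 = 46
  4p + 2q + s3 = 43
  3p + 3q + s4 = 36
  5p + 2q + s5 = 50
  p, q, s1, s2, s3, s4, s5 ≥ 0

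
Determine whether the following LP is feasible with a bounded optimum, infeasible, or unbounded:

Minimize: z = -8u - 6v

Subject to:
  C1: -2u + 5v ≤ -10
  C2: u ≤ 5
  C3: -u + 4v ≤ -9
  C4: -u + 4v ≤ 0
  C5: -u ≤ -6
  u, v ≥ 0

Infeasible (no feasible solution exists)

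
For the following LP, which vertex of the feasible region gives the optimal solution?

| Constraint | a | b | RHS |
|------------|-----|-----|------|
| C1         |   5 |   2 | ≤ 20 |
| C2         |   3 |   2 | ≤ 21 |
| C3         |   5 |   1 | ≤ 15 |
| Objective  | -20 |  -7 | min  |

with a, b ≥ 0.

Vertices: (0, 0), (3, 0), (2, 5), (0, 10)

Evaluate the objective at each vertex of the feasible region:
  z(0, 0) = 0
  z(3, 0) = -60
  z(2, 5) = -75  ←
  z(0, 10) = -70
The minimum is at a = 2, b = 5.

(2, 5)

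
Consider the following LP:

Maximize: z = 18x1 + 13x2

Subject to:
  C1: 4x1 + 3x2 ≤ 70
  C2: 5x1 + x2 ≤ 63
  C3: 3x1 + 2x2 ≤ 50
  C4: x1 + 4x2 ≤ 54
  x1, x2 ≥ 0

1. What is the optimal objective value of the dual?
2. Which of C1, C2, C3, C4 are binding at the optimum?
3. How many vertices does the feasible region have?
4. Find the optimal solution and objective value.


1. 310
2. C1, C3
3. 6
4. x1 = 10, x2 = 10, z = 310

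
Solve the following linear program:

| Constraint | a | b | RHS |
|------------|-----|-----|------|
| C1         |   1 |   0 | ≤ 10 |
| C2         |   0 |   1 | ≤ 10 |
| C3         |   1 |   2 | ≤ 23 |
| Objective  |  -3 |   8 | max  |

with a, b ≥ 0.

Evaluate the objective at each vertex of the feasible region:
  z(0, 0) = 0
  z(10, 0) = -30
  z(10, 6.5) = 22
  z(3, 10) = 71
  z(0, 10) = 80  ←
The maximum is at a = 0, b = 10.

a = 0, b = 10, z = 80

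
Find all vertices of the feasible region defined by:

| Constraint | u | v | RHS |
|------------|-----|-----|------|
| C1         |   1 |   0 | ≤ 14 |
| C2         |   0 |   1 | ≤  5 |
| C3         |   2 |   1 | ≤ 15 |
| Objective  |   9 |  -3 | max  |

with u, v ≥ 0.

(0, 0), (7.5, 0), (5, 5), (0, 5)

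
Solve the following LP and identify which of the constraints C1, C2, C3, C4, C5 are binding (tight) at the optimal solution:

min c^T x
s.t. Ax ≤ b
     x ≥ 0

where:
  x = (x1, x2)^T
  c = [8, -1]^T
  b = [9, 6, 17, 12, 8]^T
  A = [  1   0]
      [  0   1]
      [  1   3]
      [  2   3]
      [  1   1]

At x1 = 0, x2 = 4, compute slack b - a·x for each constraint:
  C1: 9 − 0 = 9  (slack)
  C2: 6 − 4 = 2  (slack)
  C3: 17 − 12 = 5  (slack)
  C4: 12 − 12 = 0  (binding)
  C5: 8 − 4 = 4  (slack)

Optimal: x1 = 0, x2 = 4
Binding: C4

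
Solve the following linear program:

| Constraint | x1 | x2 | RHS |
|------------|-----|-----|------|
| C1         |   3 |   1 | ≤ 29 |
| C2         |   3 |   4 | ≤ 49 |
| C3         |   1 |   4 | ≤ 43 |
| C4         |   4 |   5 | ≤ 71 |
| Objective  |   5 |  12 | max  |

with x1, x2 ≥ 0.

Evaluate the objective at each vertex of the feasible region:
  z(0, 0) = 0
  z(9.667, 0) = 48.33
  z(7.444, 6.667) = 117.2
  z(3, 10) = 135  ←
  z(0, 10.75) = 129
The maximum is at x1 = 3, x2 = 10.

x1 = 3, x2 = 10, z = 135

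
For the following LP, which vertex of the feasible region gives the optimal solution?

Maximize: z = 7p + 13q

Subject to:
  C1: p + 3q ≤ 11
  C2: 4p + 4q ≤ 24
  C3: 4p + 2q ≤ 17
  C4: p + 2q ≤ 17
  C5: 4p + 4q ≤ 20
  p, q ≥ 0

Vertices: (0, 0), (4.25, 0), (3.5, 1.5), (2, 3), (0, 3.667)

Evaluate the objective at each vertex of the feasible region:
  z(0, 0) = 0
  z(4.25, 0) = 29.75
  z(3.5, 1.5) = 44
  z(2, 3) = 53  ←
  z(0, 3.667) = 47.67
The maximum is at p = 2, q = 3.

(2, 3)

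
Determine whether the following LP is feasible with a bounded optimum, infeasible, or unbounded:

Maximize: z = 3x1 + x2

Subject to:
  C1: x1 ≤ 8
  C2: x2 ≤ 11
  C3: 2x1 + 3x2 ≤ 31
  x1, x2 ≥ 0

Feasible with a bounded optimal solution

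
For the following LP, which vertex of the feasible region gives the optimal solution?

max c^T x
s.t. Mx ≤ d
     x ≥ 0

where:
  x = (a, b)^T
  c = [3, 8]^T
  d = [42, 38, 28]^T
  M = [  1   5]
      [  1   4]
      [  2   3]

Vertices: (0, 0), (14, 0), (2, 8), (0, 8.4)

Evaluate the objective at each vertex of the feasible region:
  z(0, 0) = 0
  z(14, 0) = 42
  z(2, 8) = 70  ←
  z(0, 8.4) = 67.2
The maximum is at a = 2, b = 8.

(2, 8)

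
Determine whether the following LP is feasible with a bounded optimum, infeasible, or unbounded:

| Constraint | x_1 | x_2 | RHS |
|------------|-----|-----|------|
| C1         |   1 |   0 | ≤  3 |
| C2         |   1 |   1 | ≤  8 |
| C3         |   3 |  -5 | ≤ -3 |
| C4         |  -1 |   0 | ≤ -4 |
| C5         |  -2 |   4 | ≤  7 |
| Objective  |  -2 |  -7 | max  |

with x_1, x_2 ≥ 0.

Infeasible (no feasible solution exists)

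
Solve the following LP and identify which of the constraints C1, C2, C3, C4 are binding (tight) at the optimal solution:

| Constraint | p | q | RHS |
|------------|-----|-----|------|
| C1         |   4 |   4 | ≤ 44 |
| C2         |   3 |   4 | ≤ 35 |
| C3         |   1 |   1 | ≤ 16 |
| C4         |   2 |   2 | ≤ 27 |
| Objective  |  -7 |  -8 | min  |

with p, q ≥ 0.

At p = 9, q = 2, compute slack b - a·x for each constraint:
  C1: 44 − 44 = 0  (binding)
  C2: 35 − 35 = 0  (binding)
  C3: 16 − 11 = 5  (slack)
  C4: 27 − 22 = 5  (slack)

Optimal: p = 9, q = 2
Binding: C1, C2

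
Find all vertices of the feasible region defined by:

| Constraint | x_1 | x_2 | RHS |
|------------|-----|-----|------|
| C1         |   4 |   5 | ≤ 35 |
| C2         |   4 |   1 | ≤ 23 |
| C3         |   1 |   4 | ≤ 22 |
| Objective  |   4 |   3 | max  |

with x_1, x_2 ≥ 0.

(0, 0), (5.75, 0), (5, 3), (2.727, 4.818), (0, 5.5)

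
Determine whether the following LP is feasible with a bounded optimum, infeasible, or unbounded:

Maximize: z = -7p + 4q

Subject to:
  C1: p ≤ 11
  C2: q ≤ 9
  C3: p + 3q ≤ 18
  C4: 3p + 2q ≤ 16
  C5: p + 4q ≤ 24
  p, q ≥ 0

Feasible with a bounded optimal solution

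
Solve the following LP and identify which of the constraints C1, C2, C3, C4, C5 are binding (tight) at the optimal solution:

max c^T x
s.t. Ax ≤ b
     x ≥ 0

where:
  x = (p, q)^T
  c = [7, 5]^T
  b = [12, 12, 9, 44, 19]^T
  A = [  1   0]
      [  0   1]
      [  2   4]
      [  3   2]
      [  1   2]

At p = 4.5, q = 0, compute slack b - a·x for each constraint:
  C1: 12 − 4.5 = 7.5  (slack)
  C2: 12 − 0 = 12  (slack)
  C3: 9 − 9 = 0  (binding)
  C4: 44 − 13.5 = 30.5  (slack)
  C5: 19 − 4.5 = 14.5  (slack)

Optimal: p = 4.5, q = 0
Binding: C3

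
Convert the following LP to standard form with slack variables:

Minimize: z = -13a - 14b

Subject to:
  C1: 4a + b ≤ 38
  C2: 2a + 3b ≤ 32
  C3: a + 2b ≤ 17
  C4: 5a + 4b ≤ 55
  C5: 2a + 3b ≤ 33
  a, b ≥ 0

min z = -13a - 14b

s.t.
  4a + b + s1 = 38
  2a + 3b + s2 = 32
  a + 2b + s3 = 17
  5a + 4b + s4 = 55
  2a + 3b + s5 = 33
  a, b, s1, s2, s3, s4, s5 ≥ 0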